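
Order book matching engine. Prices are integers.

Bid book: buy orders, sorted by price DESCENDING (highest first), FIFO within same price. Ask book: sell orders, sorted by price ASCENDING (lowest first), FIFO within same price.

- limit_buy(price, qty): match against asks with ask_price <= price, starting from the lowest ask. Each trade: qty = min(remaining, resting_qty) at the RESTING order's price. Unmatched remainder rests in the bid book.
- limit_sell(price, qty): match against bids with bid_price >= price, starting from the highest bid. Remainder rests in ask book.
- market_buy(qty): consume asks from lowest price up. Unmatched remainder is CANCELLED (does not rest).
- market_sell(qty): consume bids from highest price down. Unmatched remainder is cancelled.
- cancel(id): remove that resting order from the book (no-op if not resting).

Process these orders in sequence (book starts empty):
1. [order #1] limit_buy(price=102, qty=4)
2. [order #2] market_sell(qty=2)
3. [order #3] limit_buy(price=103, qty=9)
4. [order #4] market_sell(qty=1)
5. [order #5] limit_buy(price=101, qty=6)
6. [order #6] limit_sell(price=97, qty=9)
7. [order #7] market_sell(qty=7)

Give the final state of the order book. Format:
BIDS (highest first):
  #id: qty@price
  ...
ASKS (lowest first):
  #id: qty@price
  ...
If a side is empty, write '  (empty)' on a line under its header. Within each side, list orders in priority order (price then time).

Answer: BIDS (highest first):
  (empty)
ASKS (lowest first):
  (empty)

Derivation:
After op 1 [order #1] limit_buy(price=102, qty=4): fills=none; bids=[#1:4@102] asks=[-]
After op 2 [order #2] market_sell(qty=2): fills=#1x#2:2@102; bids=[#1:2@102] asks=[-]
After op 3 [order #3] limit_buy(price=103, qty=9): fills=none; bids=[#3:9@103 #1:2@102] asks=[-]
After op 4 [order #4] market_sell(qty=1): fills=#3x#4:1@103; bids=[#3:8@103 #1:2@102] asks=[-]
After op 5 [order #5] limit_buy(price=101, qty=6): fills=none; bids=[#3:8@103 #1:2@102 #5:6@101] asks=[-]
After op 6 [order #6] limit_sell(price=97, qty=9): fills=#3x#6:8@103 #1x#6:1@102; bids=[#1:1@102 #5:6@101] asks=[-]
After op 7 [order #7] market_sell(qty=7): fills=#1x#7:1@102 #5x#7:6@101; bids=[-] asks=[-]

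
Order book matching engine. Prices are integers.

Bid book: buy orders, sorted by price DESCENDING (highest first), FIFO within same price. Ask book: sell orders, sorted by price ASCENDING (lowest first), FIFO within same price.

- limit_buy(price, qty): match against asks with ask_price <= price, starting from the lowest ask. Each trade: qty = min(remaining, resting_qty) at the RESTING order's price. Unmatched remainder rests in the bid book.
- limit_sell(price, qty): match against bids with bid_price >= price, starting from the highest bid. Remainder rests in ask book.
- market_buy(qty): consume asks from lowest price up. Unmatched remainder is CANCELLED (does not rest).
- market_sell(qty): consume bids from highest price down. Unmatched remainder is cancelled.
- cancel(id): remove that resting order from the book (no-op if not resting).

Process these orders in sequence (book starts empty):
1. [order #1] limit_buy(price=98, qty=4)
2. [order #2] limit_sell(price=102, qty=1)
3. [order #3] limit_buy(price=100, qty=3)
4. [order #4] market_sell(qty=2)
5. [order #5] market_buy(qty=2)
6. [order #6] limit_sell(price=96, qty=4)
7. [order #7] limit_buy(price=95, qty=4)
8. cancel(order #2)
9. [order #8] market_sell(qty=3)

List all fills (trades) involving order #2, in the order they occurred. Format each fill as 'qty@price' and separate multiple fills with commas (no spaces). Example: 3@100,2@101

Answer: 1@102

Derivation:
After op 1 [order #1] limit_buy(price=98, qty=4): fills=none; bids=[#1:4@98] asks=[-]
After op 2 [order #2] limit_sell(price=102, qty=1): fills=none; bids=[#1:4@98] asks=[#2:1@102]
After op 3 [order #3] limit_buy(price=100, qty=3): fills=none; bids=[#3:3@100 #1:4@98] asks=[#2:1@102]
After op 4 [order #4] market_sell(qty=2): fills=#3x#4:2@100; bids=[#3:1@100 #1:4@98] asks=[#2:1@102]
After op 5 [order #5] market_buy(qty=2): fills=#5x#2:1@102; bids=[#3:1@100 #1:4@98] asks=[-]
After op 6 [order #6] limit_sell(price=96, qty=4): fills=#3x#6:1@100 #1x#6:3@98; bids=[#1:1@98] asks=[-]
After op 7 [order #7] limit_buy(price=95, qty=4): fills=none; bids=[#1:1@98 #7:4@95] asks=[-]
After op 8 cancel(order #2): fills=none; bids=[#1:1@98 #7:4@95] asks=[-]
After op 9 [order #8] market_sell(qty=3): fills=#1x#8:1@98 #7x#8:2@95; bids=[#7:2@95] asks=[-]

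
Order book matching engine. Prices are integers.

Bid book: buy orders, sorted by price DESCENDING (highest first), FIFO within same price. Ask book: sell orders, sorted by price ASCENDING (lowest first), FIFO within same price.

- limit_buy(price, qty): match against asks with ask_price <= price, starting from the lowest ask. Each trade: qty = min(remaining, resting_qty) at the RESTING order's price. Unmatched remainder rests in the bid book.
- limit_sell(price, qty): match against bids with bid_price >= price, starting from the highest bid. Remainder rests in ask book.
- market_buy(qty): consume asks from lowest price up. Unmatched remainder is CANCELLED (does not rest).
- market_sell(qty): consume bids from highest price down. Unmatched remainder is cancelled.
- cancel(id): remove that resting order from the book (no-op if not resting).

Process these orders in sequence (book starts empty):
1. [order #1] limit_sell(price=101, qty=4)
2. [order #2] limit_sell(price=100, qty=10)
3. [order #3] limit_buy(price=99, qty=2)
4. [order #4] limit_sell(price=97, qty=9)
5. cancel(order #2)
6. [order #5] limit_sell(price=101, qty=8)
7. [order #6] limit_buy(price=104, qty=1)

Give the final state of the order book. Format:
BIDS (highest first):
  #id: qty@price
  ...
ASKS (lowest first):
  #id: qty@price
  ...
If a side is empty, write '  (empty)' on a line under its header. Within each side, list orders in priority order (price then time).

After op 1 [order #1] limit_sell(price=101, qty=4): fills=none; bids=[-] asks=[#1:4@101]
After op 2 [order #2] limit_sell(price=100, qty=10): fills=none; bids=[-] asks=[#2:10@100 #1:4@101]
After op 3 [order #3] limit_buy(price=99, qty=2): fills=none; bids=[#3:2@99] asks=[#2:10@100 #1:4@101]
After op 4 [order #4] limit_sell(price=97, qty=9): fills=#3x#4:2@99; bids=[-] asks=[#4:7@97 #2:10@100 #1:4@101]
After op 5 cancel(order #2): fills=none; bids=[-] asks=[#4:7@97 #1:4@101]
After op 6 [order #5] limit_sell(price=101, qty=8): fills=none; bids=[-] asks=[#4:7@97 #1:4@101 #5:8@101]
After op 7 [order #6] limit_buy(price=104, qty=1): fills=#6x#4:1@97; bids=[-] asks=[#4:6@97 #1:4@101 #5:8@101]

Answer: BIDS (highest first):
  (empty)
ASKS (lowest first):
  #4: 6@97
  #1: 4@101
  #5: 8@101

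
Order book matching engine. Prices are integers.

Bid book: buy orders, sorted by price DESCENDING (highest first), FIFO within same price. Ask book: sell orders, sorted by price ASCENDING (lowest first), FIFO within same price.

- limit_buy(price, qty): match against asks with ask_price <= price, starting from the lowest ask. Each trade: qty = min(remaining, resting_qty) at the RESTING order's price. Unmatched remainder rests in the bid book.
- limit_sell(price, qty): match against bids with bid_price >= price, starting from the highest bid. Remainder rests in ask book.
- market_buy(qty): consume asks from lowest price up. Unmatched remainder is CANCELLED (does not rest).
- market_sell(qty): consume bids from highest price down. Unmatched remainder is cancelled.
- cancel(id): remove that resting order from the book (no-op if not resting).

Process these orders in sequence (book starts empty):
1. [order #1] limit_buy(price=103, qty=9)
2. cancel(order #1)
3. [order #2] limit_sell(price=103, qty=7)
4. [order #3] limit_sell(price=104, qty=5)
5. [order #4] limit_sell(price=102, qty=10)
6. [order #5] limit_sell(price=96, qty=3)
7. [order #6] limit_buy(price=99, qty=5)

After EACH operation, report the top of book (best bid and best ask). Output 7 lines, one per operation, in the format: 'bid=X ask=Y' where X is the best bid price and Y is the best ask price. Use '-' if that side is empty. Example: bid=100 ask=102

Answer: bid=103 ask=-
bid=- ask=-
bid=- ask=103
bid=- ask=103
bid=- ask=102
bid=- ask=96
bid=99 ask=102

Derivation:
After op 1 [order #1] limit_buy(price=103, qty=9): fills=none; bids=[#1:9@103] asks=[-]
After op 2 cancel(order #1): fills=none; bids=[-] asks=[-]
After op 3 [order #2] limit_sell(price=103, qty=7): fills=none; bids=[-] asks=[#2:7@103]
After op 4 [order #3] limit_sell(price=104, qty=5): fills=none; bids=[-] asks=[#2:7@103 #3:5@104]
After op 5 [order #4] limit_sell(price=102, qty=10): fills=none; bids=[-] asks=[#4:10@102 #2:7@103 #3:5@104]
After op 6 [order #5] limit_sell(price=96, qty=3): fills=none; bids=[-] asks=[#5:3@96 #4:10@102 #2:7@103 #3:5@104]
After op 7 [order #6] limit_buy(price=99, qty=5): fills=#6x#5:3@96; bids=[#6:2@99] asks=[#4:10@102 #2:7@103 #3:5@104]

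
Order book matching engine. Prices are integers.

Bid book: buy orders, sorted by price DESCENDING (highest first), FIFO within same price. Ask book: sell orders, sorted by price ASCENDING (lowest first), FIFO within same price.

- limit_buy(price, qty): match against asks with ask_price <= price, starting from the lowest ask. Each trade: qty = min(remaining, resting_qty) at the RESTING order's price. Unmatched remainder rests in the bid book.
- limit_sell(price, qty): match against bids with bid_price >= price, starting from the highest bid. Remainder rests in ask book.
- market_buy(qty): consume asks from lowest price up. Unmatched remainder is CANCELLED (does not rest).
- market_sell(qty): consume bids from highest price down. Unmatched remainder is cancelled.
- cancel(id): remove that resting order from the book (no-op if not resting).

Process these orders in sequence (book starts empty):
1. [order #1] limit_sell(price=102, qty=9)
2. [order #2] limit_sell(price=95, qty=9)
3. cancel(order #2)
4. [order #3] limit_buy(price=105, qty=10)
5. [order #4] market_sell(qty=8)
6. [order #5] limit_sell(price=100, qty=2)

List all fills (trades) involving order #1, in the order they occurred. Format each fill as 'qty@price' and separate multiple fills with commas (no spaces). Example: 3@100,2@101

Answer: 9@102

Derivation:
After op 1 [order #1] limit_sell(price=102, qty=9): fills=none; bids=[-] asks=[#1:9@102]
After op 2 [order #2] limit_sell(price=95, qty=9): fills=none; bids=[-] asks=[#2:9@95 #1:9@102]
After op 3 cancel(order #2): fills=none; bids=[-] asks=[#1:9@102]
After op 4 [order #3] limit_buy(price=105, qty=10): fills=#3x#1:9@102; bids=[#3:1@105] asks=[-]
After op 5 [order #4] market_sell(qty=8): fills=#3x#4:1@105; bids=[-] asks=[-]
After op 6 [order #5] limit_sell(price=100, qty=2): fills=none; bids=[-] asks=[#5:2@100]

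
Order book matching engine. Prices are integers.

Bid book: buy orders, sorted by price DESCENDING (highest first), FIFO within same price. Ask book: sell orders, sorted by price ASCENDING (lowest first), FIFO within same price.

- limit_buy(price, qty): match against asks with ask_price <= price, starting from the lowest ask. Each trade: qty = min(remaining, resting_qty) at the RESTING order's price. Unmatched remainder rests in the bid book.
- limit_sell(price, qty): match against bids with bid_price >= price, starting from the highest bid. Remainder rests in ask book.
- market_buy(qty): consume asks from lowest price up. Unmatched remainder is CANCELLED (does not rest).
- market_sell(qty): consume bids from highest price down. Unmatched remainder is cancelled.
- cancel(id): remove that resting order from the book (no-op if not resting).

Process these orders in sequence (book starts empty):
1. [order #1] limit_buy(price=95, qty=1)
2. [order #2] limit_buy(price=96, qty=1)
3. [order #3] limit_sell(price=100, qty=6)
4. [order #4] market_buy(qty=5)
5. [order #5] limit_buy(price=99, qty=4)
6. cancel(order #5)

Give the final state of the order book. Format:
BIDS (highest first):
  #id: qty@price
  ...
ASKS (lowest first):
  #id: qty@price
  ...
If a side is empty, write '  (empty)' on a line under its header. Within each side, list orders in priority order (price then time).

Answer: BIDS (highest first):
  #2: 1@96
  #1: 1@95
ASKS (lowest first):
  #3: 1@100

Derivation:
After op 1 [order #1] limit_buy(price=95, qty=1): fills=none; bids=[#1:1@95] asks=[-]
After op 2 [order #2] limit_buy(price=96, qty=1): fills=none; bids=[#2:1@96 #1:1@95] asks=[-]
After op 3 [order #3] limit_sell(price=100, qty=6): fills=none; bids=[#2:1@96 #1:1@95] asks=[#3:6@100]
After op 4 [order #4] market_buy(qty=5): fills=#4x#3:5@100; bids=[#2:1@96 #1:1@95] asks=[#3:1@100]
After op 5 [order #5] limit_buy(price=99, qty=4): fills=none; bids=[#5:4@99 #2:1@96 #1:1@95] asks=[#3:1@100]
After op 6 cancel(order #5): fills=none; bids=[#2:1@96 #1:1@95] asks=[#3:1@100]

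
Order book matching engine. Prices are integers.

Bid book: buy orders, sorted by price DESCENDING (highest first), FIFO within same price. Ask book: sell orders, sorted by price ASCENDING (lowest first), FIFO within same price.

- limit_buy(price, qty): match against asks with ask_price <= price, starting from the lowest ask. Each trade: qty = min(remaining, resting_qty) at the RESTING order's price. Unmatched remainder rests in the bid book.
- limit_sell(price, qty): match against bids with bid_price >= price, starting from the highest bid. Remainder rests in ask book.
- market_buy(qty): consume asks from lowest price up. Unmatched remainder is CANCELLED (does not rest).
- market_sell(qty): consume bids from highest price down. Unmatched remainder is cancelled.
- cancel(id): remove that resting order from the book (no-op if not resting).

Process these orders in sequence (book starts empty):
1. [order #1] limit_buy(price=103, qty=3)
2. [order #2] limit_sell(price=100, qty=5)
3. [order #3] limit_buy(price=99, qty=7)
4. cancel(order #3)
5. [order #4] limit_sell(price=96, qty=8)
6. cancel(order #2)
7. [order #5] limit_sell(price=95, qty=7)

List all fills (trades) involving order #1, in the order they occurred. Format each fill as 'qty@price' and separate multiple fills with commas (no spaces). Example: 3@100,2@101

After op 1 [order #1] limit_buy(price=103, qty=3): fills=none; bids=[#1:3@103] asks=[-]
After op 2 [order #2] limit_sell(price=100, qty=5): fills=#1x#2:3@103; bids=[-] asks=[#2:2@100]
After op 3 [order #3] limit_buy(price=99, qty=7): fills=none; bids=[#3:7@99] asks=[#2:2@100]
After op 4 cancel(order #3): fills=none; bids=[-] asks=[#2:2@100]
After op 5 [order #4] limit_sell(price=96, qty=8): fills=none; bids=[-] asks=[#4:8@96 #2:2@100]
After op 6 cancel(order #2): fills=none; bids=[-] asks=[#4:8@96]
After op 7 [order #5] limit_sell(price=95, qty=7): fills=none; bids=[-] asks=[#5:7@95 #4:8@96]

Answer: 3@103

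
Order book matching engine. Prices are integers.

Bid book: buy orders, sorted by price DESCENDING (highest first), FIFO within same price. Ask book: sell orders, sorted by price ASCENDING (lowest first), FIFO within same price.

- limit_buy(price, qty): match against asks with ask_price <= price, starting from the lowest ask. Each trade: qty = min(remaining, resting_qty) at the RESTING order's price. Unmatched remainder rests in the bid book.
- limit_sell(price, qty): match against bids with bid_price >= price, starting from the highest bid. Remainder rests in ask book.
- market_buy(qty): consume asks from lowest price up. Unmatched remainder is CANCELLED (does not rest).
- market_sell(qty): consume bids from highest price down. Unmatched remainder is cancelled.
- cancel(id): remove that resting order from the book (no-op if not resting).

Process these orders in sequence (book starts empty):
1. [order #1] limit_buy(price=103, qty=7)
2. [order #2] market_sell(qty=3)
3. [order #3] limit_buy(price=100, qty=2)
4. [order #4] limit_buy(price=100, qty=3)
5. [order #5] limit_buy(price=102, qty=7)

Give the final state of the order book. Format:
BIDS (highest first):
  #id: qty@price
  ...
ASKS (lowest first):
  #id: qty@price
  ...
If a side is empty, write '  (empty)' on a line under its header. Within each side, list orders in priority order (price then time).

Answer: BIDS (highest first):
  #1: 4@103
  #5: 7@102
  #3: 2@100
  #4: 3@100
ASKS (lowest first):
  (empty)

Derivation:
After op 1 [order #1] limit_buy(price=103, qty=7): fills=none; bids=[#1:7@103] asks=[-]
After op 2 [order #2] market_sell(qty=3): fills=#1x#2:3@103; bids=[#1:4@103] asks=[-]
After op 3 [order #3] limit_buy(price=100, qty=2): fills=none; bids=[#1:4@103 #3:2@100] asks=[-]
After op 4 [order #4] limit_buy(price=100, qty=3): fills=none; bids=[#1:4@103 #3:2@100 #4:3@100] asks=[-]
After op 5 [order #5] limit_buy(price=102, qty=7): fills=none; bids=[#1:4@103 #5:7@102 #3:2@100 #4:3@100] asks=[-]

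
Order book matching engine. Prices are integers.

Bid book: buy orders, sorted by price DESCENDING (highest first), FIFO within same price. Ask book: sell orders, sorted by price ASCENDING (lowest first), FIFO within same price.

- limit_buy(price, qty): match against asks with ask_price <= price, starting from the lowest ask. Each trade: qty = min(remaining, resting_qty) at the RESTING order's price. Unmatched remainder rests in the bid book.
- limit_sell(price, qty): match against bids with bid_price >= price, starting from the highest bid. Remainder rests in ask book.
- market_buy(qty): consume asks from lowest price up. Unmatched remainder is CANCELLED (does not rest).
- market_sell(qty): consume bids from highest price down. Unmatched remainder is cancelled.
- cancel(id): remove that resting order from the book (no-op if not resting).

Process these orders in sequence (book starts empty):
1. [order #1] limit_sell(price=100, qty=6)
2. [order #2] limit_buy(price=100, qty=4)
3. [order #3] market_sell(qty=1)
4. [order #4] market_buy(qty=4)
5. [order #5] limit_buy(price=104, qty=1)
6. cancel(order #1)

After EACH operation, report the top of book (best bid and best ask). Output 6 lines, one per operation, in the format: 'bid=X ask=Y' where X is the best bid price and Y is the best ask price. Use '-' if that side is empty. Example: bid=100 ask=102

After op 1 [order #1] limit_sell(price=100, qty=6): fills=none; bids=[-] asks=[#1:6@100]
After op 2 [order #2] limit_buy(price=100, qty=4): fills=#2x#1:4@100; bids=[-] asks=[#1:2@100]
After op 3 [order #3] market_sell(qty=1): fills=none; bids=[-] asks=[#1:2@100]
After op 4 [order #4] market_buy(qty=4): fills=#4x#1:2@100; bids=[-] asks=[-]
After op 5 [order #5] limit_buy(price=104, qty=1): fills=none; bids=[#5:1@104] asks=[-]
After op 6 cancel(order #1): fills=none; bids=[#5:1@104] asks=[-]

Answer: bid=- ask=100
bid=- ask=100
bid=- ask=100
bid=- ask=-
bid=104 ask=-
bid=104 ask=-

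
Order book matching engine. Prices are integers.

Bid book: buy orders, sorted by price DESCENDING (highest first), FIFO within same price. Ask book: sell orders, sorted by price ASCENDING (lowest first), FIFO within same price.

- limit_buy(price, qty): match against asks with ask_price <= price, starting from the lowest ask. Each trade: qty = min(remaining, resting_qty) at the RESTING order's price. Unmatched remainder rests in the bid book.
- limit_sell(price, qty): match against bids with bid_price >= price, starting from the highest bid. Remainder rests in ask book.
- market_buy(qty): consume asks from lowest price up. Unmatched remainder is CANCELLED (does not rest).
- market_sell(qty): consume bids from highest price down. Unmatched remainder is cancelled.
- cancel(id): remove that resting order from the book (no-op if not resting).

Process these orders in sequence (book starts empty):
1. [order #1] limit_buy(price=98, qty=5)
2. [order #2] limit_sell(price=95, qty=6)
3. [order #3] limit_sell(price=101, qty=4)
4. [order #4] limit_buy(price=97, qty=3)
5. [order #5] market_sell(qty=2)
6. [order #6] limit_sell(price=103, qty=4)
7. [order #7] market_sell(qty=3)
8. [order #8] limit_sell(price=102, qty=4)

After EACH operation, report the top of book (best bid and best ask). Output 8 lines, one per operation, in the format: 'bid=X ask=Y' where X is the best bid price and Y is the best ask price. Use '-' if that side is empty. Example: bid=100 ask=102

After op 1 [order #1] limit_buy(price=98, qty=5): fills=none; bids=[#1:5@98] asks=[-]
After op 2 [order #2] limit_sell(price=95, qty=6): fills=#1x#2:5@98; bids=[-] asks=[#2:1@95]
After op 3 [order #3] limit_sell(price=101, qty=4): fills=none; bids=[-] asks=[#2:1@95 #3:4@101]
After op 4 [order #4] limit_buy(price=97, qty=3): fills=#4x#2:1@95; bids=[#4:2@97] asks=[#3:4@101]
After op 5 [order #5] market_sell(qty=2): fills=#4x#5:2@97; bids=[-] asks=[#3:4@101]
After op 6 [order #6] limit_sell(price=103, qty=4): fills=none; bids=[-] asks=[#3:4@101 #6:4@103]
After op 7 [order #7] market_sell(qty=3): fills=none; bids=[-] asks=[#3:4@101 #6:4@103]
After op 8 [order #8] limit_sell(price=102, qty=4): fills=none; bids=[-] asks=[#3:4@101 #8:4@102 #6:4@103]

Answer: bid=98 ask=-
bid=- ask=95
bid=- ask=95
bid=97 ask=101
bid=- ask=101
bid=- ask=101
bid=- ask=101
bid=- ask=101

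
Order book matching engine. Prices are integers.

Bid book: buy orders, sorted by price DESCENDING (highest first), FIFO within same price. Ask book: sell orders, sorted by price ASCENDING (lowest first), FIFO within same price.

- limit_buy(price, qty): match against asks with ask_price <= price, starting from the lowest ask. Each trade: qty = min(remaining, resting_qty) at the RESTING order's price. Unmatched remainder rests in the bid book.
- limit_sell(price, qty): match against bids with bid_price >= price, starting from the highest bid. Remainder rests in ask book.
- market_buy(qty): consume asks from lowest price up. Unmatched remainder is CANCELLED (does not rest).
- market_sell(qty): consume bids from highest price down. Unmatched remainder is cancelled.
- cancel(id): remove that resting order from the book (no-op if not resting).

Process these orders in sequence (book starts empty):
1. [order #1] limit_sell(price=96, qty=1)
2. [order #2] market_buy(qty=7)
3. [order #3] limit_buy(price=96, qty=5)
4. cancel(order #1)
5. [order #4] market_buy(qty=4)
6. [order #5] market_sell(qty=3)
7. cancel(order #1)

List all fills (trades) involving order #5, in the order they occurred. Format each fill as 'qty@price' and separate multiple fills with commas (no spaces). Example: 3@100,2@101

Answer: 3@96

Derivation:
After op 1 [order #1] limit_sell(price=96, qty=1): fills=none; bids=[-] asks=[#1:1@96]
After op 2 [order #2] market_buy(qty=7): fills=#2x#1:1@96; bids=[-] asks=[-]
After op 3 [order #3] limit_buy(price=96, qty=5): fills=none; bids=[#3:5@96] asks=[-]
After op 4 cancel(order #1): fills=none; bids=[#3:5@96] asks=[-]
After op 5 [order #4] market_buy(qty=4): fills=none; bids=[#3:5@96] asks=[-]
After op 6 [order #5] market_sell(qty=3): fills=#3x#5:3@96; bids=[#3:2@96] asks=[-]
After op 7 cancel(order #1): fills=none; bids=[#3:2@96] asks=[-]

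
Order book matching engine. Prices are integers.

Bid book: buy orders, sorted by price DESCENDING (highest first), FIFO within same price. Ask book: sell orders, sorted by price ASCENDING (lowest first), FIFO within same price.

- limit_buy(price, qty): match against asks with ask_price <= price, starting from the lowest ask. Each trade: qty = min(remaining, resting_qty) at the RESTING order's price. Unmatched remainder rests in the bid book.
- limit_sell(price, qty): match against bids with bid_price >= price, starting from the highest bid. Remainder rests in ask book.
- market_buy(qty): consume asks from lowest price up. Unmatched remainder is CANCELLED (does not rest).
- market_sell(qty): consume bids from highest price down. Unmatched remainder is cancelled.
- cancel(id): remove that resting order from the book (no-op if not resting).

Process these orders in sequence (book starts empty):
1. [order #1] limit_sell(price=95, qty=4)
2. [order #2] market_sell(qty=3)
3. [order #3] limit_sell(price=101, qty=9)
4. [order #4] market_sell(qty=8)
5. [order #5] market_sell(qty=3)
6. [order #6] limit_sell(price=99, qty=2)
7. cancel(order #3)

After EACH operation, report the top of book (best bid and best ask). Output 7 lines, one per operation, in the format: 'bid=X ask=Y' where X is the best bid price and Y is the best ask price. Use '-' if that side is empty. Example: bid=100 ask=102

Answer: bid=- ask=95
bid=- ask=95
bid=- ask=95
bid=- ask=95
bid=- ask=95
bid=- ask=95
bid=- ask=95

Derivation:
After op 1 [order #1] limit_sell(price=95, qty=4): fills=none; bids=[-] asks=[#1:4@95]
After op 2 [order #2] market_sell(qty=3): fills=none; bids=[-] asks=[#1:4@95]
After op 3 [order #3] limit_sell(price=101, qty=9): fills=none; bids=[-] asks=[#1:4@95 #3:9@101]
After op 4 [order #4] market_sell(qty=8): fills=none; bids=[-] asks=[#1:4@95 #3:9@101]
After op 5 [order #5] market_sell(qty=3): fills=none; bids=[-] asks=[#1:4@95 #3:9@101]
After op 6 [order #6] limit_sell(price=99, qty=2): fills=none; bids=[-] asks=[#1:4@95 #6:2@99 #3:9@101]
After op 7 cancel(order #3): fills=none; bids=[-] asks=[#1:4@95 #6:2@99]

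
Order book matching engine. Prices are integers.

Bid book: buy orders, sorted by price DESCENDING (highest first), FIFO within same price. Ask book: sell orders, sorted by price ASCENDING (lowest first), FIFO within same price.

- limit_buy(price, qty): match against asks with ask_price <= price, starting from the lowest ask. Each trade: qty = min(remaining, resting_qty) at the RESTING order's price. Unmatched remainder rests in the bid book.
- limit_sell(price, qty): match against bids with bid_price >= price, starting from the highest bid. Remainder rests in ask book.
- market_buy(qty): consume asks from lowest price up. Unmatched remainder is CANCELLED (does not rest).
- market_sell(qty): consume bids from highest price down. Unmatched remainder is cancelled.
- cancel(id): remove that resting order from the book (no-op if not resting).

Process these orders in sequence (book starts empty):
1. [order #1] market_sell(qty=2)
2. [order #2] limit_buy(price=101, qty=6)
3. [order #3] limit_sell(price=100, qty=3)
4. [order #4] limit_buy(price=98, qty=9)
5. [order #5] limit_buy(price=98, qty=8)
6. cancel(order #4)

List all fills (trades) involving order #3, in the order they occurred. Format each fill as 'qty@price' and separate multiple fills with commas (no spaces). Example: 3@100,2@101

Answer: 3@101

Derivation:
After op 1 [order #1] market_sell(qty=2): fills=none; bids=[-] asks=[-]
After op 2 [order #2] limit_buy(price=101, qty=6): fills=none; bids=[#2:6@101] asks=[-]
After op 3 [order #3] limit_sell(price=100, qty=3): fills=#2x#3:3@101; bids=[#2:3@101] asks=[-]
After op 4 [order #4] limit_buy(price=98, qty=9): fills=none; bids=[#2:3@101 #4:9@98] asks=[-]
After op 5 [order #5] limit_buy(price=98, qty=8): fills=none; bids=[#2:3@101 #4:9@98 #5:8@98] asks=[-]
After op 6 cancel(order #4): fills=none; bids=[#2:3@101 #5:8@98] asks=[-]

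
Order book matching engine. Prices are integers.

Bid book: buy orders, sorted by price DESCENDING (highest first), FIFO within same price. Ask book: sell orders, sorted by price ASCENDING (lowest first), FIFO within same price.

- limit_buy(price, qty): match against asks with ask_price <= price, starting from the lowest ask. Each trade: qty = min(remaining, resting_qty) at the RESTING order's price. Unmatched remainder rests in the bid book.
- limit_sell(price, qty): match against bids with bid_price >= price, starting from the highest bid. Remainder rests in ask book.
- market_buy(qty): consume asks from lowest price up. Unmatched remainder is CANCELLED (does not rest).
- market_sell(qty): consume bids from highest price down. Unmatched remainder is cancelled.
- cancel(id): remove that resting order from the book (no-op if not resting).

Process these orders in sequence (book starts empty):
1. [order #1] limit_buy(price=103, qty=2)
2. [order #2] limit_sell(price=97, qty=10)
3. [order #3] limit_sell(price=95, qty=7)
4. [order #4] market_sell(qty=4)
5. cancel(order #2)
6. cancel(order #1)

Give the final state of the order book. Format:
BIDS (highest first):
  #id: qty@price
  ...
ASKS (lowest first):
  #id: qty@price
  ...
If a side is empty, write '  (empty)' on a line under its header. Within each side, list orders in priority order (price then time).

Answer: BIDS (highest first):
  (empty)
ASKS (lowest first):
  #3: 7@95

Derivation:
After op 1 [order #1] limit_buy(price=103, qty=2): fills=none; bids=[#1:2@103] asks=[-]
After op 2 [order #2] limit_sell(price=97, qty=10): fills=#1x#2:2@103; bids=[-] asks=[#2:8@97]
After op 3 [order #3] limit_sell(price=95, qty=7): fills=none; bids=[-] asks=[#3:7@95 #2:8@97]
After op 4 [order #4] market_sell(qty=4): fills=none; bids=[-] asks=[#3:7@95 #2:8@97]
After op 5 cancel(order #2): fills=none; bids=[-] asks=[#3:7@95]
After op 6 cancel(order #1): fills=none; bids=[-] asks=[#3:7@95]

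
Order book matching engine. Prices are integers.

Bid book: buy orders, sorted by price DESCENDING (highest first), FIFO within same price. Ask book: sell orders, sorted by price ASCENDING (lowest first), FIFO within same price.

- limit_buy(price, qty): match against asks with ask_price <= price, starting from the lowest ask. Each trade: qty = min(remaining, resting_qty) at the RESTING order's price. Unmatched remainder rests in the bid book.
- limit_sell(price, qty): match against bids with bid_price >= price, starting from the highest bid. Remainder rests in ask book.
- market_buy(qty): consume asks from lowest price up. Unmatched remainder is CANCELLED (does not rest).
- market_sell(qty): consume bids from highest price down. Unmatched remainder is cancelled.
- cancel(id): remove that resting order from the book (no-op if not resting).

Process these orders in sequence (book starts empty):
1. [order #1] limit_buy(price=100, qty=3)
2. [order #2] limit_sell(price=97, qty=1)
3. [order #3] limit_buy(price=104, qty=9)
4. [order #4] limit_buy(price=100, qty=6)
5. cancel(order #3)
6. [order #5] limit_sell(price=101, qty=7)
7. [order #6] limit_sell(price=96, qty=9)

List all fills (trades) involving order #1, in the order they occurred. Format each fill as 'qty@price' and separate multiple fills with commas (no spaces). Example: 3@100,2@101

After op 1 [order #1] limit_buy(price=100, qty=3): fills=none; bids=[#1:3@100] asks=[-]
After op 2 [order #2] limit_sell(price=97, qty=1): fills=#1x#2:1@100; bids=[#1:2@100] asks=[-]
After op 3 [order #3] limit_buy(price=104, qty=9): fills=none; bids=[#3:9@104 #1:2@100] asks=[-]
After op 4 [order #4] limit_buy(price=100, qty=6): fills=none; bids=[#3:9@104 #1:2@100 #4:6@100] asks=[-]
After op 5 cancel(order #3): fills=none; bids=[#1:2@100 #4:6@100] asks=[-]
After op 6 [order #5] limit_sell(price=101, qty=7): fills=none; bids=[#1:2@100 #4:6@100] asks=[#5:7@101]
After op 7 [order #6] limit_sell(price=96, qty=9): fills=#1x#6:2@100 #4x#6:6@100; bids=[-] asks=[#6:1@96 #5:7@101]

Answer: 1@100,2@100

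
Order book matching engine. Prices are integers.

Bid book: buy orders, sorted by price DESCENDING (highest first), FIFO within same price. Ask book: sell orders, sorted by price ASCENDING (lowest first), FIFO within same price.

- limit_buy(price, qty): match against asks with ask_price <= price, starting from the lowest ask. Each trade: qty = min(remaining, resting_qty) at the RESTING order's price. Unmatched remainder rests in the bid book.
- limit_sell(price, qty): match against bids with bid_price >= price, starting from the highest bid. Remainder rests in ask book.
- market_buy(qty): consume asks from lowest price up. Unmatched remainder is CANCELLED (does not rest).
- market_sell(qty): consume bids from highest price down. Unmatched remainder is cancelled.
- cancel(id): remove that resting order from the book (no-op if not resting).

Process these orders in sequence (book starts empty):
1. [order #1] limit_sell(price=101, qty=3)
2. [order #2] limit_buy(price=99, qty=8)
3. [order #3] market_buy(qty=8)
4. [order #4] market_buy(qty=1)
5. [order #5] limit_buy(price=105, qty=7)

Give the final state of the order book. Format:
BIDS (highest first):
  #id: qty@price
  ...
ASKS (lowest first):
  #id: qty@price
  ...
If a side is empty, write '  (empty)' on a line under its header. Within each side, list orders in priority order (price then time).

Answer: BIDS (highest first):
  #5: 7@105
  #2: 8@99
ASKS (lowest first):
  (empty)

Derivation:
After op 1 [order #1] limit_sell(price=101, qty=3): fills=none; bids=[-] asks=[#1:3@101]
After op 2 [order #2] limit_buy(price=99, qty=8): fills=none; bids=[#2:8@99] asks=[#1:3@101]
After op 3 [order #3] market_buy(qty=8): fills=#3x#1:3@101; bids=[#2:8@99] asks=[-]
After op 4 [order #4] market_buy(qty=1): fills=none; bids=[#2:8@99] asks=[-]
After op 5 [order #5] limit_buy(price=105, qty=7): fills=none; bids=[#5:7@105 #2:8@99] asks=[-]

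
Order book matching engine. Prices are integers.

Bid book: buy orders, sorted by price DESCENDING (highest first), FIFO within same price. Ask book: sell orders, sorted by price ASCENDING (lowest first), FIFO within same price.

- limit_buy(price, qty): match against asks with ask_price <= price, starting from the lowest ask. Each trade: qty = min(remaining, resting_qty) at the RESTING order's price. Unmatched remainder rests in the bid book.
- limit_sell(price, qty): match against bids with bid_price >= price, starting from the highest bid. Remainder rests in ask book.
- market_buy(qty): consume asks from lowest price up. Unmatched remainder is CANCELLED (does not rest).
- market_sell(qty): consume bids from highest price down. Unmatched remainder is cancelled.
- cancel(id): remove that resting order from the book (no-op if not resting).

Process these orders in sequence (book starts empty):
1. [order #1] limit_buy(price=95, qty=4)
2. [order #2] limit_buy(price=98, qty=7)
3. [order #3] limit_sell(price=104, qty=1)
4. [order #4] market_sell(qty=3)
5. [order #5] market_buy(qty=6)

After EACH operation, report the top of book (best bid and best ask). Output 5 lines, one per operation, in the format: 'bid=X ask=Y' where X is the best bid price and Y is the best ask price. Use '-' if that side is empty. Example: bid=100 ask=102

Answer: bid=95 ask=-
bid=98 ask=-
bid=98 ask=104
bid=98 ask=104
bid=98 ask=-

Derivation:
After op 1 [order #1] limit_buy(price=95, qty=4): fills=none; bids=[#1:4@95] asks=[-]
After op 2 [order #2] limit_buy(price=98, qty=7): fills=none; bids=[#2:7@98 #1:4@95] asks=[-]
After op 3 [order #3] limit_sell(price=104, qty=1): fills=none; bids=[#2:7@98 #1:4@95] asks=[#3:1@104]
After op 4 [order #4] market_sell(qty=3): fills=#2x#4:3@98; bids=[#2:4@98 #1:4@95] asks=[#3:1@104]
After op 5 [order #5] market_buy(qty=6): fills=#5x#3:1@104; bids=[#2:4@98 #1:4@95] asks=[-]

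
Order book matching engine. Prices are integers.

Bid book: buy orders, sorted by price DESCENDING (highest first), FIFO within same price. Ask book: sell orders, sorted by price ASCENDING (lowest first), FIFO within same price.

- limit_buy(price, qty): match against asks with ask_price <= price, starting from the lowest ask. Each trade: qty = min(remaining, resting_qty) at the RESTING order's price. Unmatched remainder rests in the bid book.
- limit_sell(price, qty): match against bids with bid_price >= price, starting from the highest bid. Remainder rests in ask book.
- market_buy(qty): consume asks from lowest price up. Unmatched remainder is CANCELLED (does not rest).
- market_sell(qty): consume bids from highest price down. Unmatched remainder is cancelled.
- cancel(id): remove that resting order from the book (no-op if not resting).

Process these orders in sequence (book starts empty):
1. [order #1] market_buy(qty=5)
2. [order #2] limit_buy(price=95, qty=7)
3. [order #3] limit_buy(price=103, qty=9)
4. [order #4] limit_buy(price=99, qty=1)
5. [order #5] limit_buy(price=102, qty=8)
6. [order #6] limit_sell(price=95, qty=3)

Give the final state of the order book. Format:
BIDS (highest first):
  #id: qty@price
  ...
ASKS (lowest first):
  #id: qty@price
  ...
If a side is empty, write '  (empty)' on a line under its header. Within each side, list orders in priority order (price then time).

After op 1 [order #1] market_buy(qty=5): fills=none; bids=[-] asks=[-]
After op 2 [order #2] limit_buy(price=95, qty=7): fills=none; bids=[#2:7@95] asks=[-]
After op 3 [order #3] limit_buy(price=103, qty=9): fills=none; bids=[#3:9@103 #2:7@95] asks=[-]
After op 4 [order #4] limit_buy(price=99, qty=1): fills=none; bids=[#3:9@103 #4:1@99 #2:7@95] asks=[-]
After op 5 [order #5] limit_buy(price=102, qty=8): fills=none; bids=[#3:9@103 #5:8@102 #4:1@99 #2:7@95] asks=[-]
After op 6 [order #6] limit_sell(price=95, qty=3): fills=#3x#6:3@103; bids=[#3:6@103 #5:8@102 #4:1@99 #2:7@95] asks=[-]

Answer: BIDS (highest first):
  #3: 6@103
  #5: 8@102
  #4: 1@99
  #2: 7@95
ASKS (lowest first):
  (empty)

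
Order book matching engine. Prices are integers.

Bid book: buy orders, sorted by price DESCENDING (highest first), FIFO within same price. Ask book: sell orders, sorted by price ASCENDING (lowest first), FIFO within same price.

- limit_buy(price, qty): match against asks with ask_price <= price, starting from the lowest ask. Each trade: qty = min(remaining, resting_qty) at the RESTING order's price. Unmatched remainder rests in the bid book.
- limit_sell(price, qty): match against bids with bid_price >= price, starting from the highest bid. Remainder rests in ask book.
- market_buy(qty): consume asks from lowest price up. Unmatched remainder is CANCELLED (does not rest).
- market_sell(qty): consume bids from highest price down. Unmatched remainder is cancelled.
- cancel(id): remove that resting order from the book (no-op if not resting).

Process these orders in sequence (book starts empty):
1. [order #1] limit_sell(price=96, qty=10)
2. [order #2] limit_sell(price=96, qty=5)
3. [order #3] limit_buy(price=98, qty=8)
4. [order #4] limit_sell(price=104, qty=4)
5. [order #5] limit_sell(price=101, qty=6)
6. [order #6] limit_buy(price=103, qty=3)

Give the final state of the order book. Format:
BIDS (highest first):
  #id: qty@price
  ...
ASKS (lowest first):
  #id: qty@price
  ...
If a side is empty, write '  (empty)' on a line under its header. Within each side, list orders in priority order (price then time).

Answer: BIDS (highest first):
  (empty)
ASKS (lowest first):
  #2: 4@96
  #5: 6@101
  #4: 4@104

Derivation:
After op 1 [order #1] limit_sell(price=96, qty=10): fills=none; bids=[-] asks=[#1:10@96]
After op 2 [order #2] limit_sell(price=96, qty=5): fills=none; bids=[-] asks=[#1:10@96 #2:5@96]
After op 3 [order #3] limit_buy(price=98, qty=8): fills=#3x#1:8@96; bids=[-] asks=[#1:2@96 #2:5@96]
After op 4 [order #4] limit_sell(price=104, qty=4): fills=none; bids=[-] asks=[#1:2@96 #2:5@96 #4:4@104]
After op 5 [order #5] limit_sell(price=101, qty=6): fills=none; bids=[-] asks=[#1:2@96 #2:5@96 #5:6@101 #4:4@104]
After op 6 [order #6] limit_buy(price=103, qty=3): fills=#6x#1:2@96 #6x#2:1@96; bids=[-] asks=[#2:4@96 #5:6@101 #4:4@104]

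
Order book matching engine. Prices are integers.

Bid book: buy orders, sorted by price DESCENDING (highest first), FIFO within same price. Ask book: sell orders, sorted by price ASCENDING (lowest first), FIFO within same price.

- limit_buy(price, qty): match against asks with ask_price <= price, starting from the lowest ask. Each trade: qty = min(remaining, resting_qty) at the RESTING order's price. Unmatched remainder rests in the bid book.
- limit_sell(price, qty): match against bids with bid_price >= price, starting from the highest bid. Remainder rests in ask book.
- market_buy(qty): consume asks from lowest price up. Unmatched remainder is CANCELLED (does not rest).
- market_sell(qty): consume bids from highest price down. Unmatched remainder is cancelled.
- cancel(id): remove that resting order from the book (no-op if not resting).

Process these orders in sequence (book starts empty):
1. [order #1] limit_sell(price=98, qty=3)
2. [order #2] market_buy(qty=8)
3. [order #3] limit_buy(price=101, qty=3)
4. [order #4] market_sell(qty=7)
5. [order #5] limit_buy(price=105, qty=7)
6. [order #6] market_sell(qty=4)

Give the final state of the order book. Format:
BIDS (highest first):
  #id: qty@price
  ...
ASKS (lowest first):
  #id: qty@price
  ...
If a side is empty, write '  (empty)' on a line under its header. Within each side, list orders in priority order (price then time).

Answer: BIDS (highest first):
  #5: 3@105
ASKS (lowest first):
  (empty)

Derivation:
After op 1 [order #1] limit_sell(price=98, qty=3): fills=none; bids=[-] asks=[#1:3@98]
After op 2 [order #2] market_buy(qty=8): fills=#2x#1:3@98; bids=[-] asks=[-]
After op 3 [order #3] limit_buy(price=101, qty=3): fills=none; bids=[#3:3@101] asks=[-]
After op 4 [order #4] market_sell(qty=7): fills=#3x#4:3@101; bids=[-] asks=[-]
After op 5 [order #5] limit_buy(price=105, qty=7): fills=none; bids=[#5:7@105] asks=[-]
After op 6 [order #6] market_sell(qty=4): fills=#5x#6:4@105; bids=[#5:3@105] asks=[-]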